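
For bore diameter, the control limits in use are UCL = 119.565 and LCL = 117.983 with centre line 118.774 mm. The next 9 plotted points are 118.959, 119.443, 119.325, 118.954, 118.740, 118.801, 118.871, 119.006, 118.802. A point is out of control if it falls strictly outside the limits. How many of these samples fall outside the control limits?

All 9 points lie within [117.983, 119.565].

0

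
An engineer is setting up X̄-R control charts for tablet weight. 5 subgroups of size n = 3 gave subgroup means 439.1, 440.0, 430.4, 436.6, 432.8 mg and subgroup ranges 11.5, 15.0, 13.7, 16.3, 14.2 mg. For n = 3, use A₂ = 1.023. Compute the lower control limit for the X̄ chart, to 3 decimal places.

X̄̄ = (439.1 + 440.0 + 430.4 + 436.6 + 432.8) / 5 = 2178.9000 / 5 = 435.7800
R̄ = (11.5 + 15.0 + 13.7 + 16.3 + 14.2) / 5 = 70.7000 / 5 = 14.1400
LCL = X̄̄ − A₂·R̄ = 435.7800 − 1.023 × 14.1400 = 421.3148

421.315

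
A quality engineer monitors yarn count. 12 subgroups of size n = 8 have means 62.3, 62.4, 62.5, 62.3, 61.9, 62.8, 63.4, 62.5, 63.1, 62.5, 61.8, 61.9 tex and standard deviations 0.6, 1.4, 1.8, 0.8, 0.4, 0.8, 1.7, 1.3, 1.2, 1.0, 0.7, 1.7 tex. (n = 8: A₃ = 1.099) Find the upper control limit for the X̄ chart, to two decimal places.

63.68

X̄̄ = (62.3 + 62.4 + 62.5 + 62.3 + 61.9 + 62.8 + 63.4 + 62.5 + 63.1 + 62.5 + 61.8 + 61.9) / 12 = 62.4500
s̄ = (0.6 + 1.4 + 1.8 + 0.8 + 0.4 + 0.8 + 1.7 + 1.3 + 1.2 + 1.0 + 0.7 + 1.7) / 12 = 1.1167
UCL = X̄̄ + A₃·s̄ = 62.4500 + 1.099 × 1.1167 = 63.6772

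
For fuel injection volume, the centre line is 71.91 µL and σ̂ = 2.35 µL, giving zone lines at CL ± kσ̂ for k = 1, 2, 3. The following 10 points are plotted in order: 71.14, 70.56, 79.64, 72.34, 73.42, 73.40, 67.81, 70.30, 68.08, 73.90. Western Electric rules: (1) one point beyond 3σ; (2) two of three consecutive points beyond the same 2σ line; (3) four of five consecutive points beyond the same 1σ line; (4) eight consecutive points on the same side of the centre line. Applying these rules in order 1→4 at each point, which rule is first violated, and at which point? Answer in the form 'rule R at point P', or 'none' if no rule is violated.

Zone of each point (C = within 1σ̂, B = 1σ̂–2σ̂, A = 2σ̂–3σ̂, * = beyond 3σ̂; sign = side of CL): 1:-C, 2:-C, 3:+*, 4:+C, 5:+C, 6:+C, 7:-B, 8:-C, 9:-B, 10:+C
Rule 1 (one point beyond the 3σ limits) is satisfied at point 3.

rule 1 at point 3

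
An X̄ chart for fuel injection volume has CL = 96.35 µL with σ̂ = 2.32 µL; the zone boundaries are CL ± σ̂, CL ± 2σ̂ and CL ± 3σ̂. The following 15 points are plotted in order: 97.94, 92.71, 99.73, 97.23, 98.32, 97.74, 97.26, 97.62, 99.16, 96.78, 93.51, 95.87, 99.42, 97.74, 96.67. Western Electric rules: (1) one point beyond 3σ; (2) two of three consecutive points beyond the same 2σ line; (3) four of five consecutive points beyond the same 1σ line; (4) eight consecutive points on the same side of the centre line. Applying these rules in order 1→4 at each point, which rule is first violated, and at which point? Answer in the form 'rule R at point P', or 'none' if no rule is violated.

Zone of each point (C = within 1σ̂, B = 1σ̂–2σ̂, A = 2σ̂–3σ̂, * = beyond 3σ̂; sign = side of CL): 1:+C, 2:-B, 3:+B, 4:+C, 5:+C, 6:+C, 7:+C, 8:+C, 9:+B, 10:+C, 11:-B, 12:-C, 13:+B, 14:+C, 15:+C
Rule 4 (eight consecutive points on the same side of the centre line) is satisfied at point 10.

rule 4 at point 10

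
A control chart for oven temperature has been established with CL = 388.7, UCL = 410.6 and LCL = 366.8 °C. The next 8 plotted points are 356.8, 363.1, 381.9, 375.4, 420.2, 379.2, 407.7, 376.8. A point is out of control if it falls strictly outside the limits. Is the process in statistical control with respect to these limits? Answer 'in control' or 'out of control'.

Compare each point to [366.8, 410.6]: sample 1 = 356.8 < LCL; sample 2 = 363.1 < LCL; sample 5 = 420.2 > UCL.

out of control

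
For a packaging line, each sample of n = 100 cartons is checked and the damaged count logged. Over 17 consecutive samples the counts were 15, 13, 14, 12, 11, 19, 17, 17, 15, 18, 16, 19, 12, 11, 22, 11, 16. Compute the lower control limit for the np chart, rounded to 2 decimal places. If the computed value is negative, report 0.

4.41

p̄ = Σdᵢ / (k·n) = 258 / (17 × 100) = 0.15176
LCL = np̄ − 3·√(np̄(1−p̄)) = 15.1765 − 3 × 3.5879 = 4.4127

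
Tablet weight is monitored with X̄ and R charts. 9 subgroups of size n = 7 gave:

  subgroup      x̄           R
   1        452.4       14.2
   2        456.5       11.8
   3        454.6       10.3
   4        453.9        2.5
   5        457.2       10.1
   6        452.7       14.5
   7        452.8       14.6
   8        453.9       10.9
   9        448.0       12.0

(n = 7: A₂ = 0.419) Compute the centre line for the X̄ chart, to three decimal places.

453.556

X̄̄ = (452.4 + 456.5 + 454.6 + 453.9 + 457.2 + 452.7 + 452.8 + 453.9 + 448.0) / 9 = 4082.0000 / 9 = 453.5556
CL = X̄̄ = 453.5556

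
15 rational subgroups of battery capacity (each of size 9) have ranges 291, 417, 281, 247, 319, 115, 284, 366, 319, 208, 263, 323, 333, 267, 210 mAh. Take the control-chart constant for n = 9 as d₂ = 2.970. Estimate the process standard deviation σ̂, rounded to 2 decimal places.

R̄ = (291 + 417 + 281 + 247 + 319 + 115 + 284 + 366 + 319 + 208 + 263 + 323 + 333 + 267 + 210) / 15 = 282.8667
σ̂ = R̄ / d₂ = 282.8667 / 2.970 = 95.2413

95.24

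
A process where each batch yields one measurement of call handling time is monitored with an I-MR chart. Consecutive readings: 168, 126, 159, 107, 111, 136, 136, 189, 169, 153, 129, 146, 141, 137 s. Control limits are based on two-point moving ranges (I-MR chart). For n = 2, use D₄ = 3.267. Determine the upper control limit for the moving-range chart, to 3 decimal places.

74.136

Moving ranges: 42, 33, 52, 4, 25, 0, 53, 20, 16, 24, 17, 5, 4; M̄R̄ = 295.0000 / 13 = 22.6923
UCL_MR = D₄·M̄R̄ = 3.267 × 22.6923 = 74.1358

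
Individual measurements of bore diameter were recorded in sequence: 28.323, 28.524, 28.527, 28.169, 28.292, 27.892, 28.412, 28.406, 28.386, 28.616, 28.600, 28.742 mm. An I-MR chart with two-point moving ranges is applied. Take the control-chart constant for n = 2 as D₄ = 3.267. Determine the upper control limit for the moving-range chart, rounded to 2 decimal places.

Moving ranges: 0.201, 0.003, 0.358, 0.123, 0.400, 0.520, 0.006, 0.020, 0.230, 0.016, 0.142; M̄R̄ = 2.0190 / 11 = 0.1835
UCL_MR = D₄·M̄R̄ = 3.267 × 0.1835 = 0.5996

0.60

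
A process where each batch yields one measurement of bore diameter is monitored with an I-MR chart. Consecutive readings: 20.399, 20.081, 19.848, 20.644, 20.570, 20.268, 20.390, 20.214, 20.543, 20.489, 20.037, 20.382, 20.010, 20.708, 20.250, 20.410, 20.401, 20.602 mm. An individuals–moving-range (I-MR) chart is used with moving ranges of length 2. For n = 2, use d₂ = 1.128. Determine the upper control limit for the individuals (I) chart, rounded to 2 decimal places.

21.14

X̄ = (20.399 + 20.081 + 19.848 + 20.644 + 20.570 + 20.268 + 20.390 + 20.214 + 20.543 + 20.489 + 20.037 + 20.382 + 20.010 + 20.708 + 20.250 + 20.410 + 20.401 + 20.602) / 18 = 20.3470
Moving ranges: 0.318, 0.233, 0.796, 0.074, 0.302, 0.122, 0.176, 0.329, 0.054, 0.452, 0.345, 0.372, 0.698, 0.458, 0.160, 0.009, 0.201; M̄R̄ = 5.0990 / 17 = 0.2999
UCL = X̄ + 3·M̄R̄/d₂ = 20.3470 + 3 × 0.2999 / 1.128 = 21.1447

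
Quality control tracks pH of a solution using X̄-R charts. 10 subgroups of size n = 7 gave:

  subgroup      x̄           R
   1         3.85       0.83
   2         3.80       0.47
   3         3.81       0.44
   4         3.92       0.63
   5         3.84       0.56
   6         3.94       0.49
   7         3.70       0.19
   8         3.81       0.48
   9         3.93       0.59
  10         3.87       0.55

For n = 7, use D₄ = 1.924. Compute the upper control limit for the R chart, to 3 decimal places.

R̄ = (0.83 + 0.47 + 0.44 + 0.63 + 0.56 + 0.49 + 0.19 + 0.48 + 0.59 + 0.55) / 10 = 5.2300 / 10 = 0.5230
UCL_R = D₄·R̄ = 1.924 × 0.5230 = 1.0063

1.006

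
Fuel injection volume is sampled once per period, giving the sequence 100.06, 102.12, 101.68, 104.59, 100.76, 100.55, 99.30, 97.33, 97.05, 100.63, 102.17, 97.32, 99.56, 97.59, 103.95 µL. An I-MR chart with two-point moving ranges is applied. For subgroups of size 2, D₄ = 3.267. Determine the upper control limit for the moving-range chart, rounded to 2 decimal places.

7.82

Moving ranges: 2.06, 0.44, 2.91, 3.83, 0.21, 1.25, 1.97, 0.28, 3.58, 1.54, 4.85, 2.24, 1.97, 6.36; M̄R̄ = 33.4900 / 14 = 2.3921
UCL_MR = D₄·M̄R̄ = 3.267 × 2.3921 = 7.8151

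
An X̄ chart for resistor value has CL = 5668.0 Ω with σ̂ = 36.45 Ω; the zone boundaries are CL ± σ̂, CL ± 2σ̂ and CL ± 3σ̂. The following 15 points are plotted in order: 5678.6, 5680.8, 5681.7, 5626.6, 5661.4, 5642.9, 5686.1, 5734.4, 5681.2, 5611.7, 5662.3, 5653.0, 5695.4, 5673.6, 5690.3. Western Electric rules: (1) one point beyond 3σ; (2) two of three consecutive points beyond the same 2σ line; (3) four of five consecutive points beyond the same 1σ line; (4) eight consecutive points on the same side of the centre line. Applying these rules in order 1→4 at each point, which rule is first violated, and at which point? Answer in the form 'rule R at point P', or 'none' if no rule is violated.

none

Zone of each point (C = within 1σ̂, B = 1σ̂–2σ̂, A = 2σ̂–3σ̂, * = beyond 3σ̂; sign = side of CL): 1:+C, 2:+C, 3:+C, 4:-B, 5:-C, 6:-C, 7:+C, 8:+B, 9:+C, 10:-B, 11:-C, 12:-C, 13:+C, 14:+C, 15:+C
No rule fires across all 15 points.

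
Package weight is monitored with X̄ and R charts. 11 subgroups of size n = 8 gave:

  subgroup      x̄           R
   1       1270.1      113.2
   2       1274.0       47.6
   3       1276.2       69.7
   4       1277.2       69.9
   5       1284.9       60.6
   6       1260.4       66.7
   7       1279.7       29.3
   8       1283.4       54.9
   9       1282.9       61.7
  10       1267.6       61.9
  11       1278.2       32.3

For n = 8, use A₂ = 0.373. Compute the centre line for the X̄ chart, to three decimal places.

1275.873

X̄̄ = (1270.1 + 1274.0 + 1276.2 + 1277.2 + 1284.9 + 1260.4 + 1279.7 + 1283.4 + 1282.9 + 1267.6 + 1278.2) / 11 = 14034.6000 / 11 = 1275.8727
CL = X̄̄ = 1275.8727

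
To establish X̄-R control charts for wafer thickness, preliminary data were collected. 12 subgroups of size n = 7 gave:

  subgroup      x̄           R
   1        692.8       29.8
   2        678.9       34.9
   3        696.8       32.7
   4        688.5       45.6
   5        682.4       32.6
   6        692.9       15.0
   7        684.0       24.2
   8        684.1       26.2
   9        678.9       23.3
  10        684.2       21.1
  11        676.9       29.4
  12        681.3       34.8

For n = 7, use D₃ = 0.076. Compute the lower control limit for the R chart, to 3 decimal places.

2.214

R̄ = (29.8 + 34.9 + 32.7 + 45.6 + 32.6 + 15.0 + 24.2 + 26.2 + 23.3 + 21.1 + 29.4 + 34.8) / 12 = 349.6000 / 12 = 29.1333
LCL_R = D₃·R̄ = 0.076 × 29.1333 = 2.2141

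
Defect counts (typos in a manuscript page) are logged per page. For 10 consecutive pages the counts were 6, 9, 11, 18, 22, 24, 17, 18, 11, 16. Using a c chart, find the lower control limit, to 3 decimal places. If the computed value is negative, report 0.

c̄ = (6 + 9 + 11 + 18 + 22 + 24 + 17 + 18 + 11 + 16) / 10 = 152 / 10 = 15.2000
LCL = c̄ − 3√c̄ = 15.2000 − 3 × 3.8987 = 3.5038

3.504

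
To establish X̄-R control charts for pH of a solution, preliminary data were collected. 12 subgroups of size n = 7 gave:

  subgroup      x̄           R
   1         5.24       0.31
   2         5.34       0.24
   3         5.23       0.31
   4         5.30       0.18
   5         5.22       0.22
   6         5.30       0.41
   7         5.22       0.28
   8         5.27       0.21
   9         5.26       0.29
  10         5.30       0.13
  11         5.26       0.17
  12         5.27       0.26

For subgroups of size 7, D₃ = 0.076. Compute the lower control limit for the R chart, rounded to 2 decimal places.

R̄ = (0.31 + 0.24 + 0.31 + 0.18 + 0.22 + 0.41 + 0.28 + 0.21 + 0.29 + 0.13 + 0.17 + 0.26) / 12 = 3.0100 / 12 = 0.2508
LCL_R = D₃·R̄ = 0.076 × 0.2508 = 0.0191

0.02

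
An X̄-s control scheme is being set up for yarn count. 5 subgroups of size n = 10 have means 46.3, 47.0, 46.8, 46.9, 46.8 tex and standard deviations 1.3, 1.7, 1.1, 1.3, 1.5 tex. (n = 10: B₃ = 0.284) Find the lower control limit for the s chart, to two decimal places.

0.39

s̄ = (1.3 + 1.7 + 1.1 + 1.3 + 1.5) / 5 = 1.3800
LCL_s = B₃·s̄ = 0.284 × 1.3800 = 0.3919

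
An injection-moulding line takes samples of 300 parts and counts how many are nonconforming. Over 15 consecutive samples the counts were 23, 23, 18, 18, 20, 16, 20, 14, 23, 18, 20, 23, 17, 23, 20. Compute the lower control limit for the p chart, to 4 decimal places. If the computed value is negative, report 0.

0.0228

p̄ = Σdᵢ / (k·n) = 296 / (15 × 300) = 0.06578
LCL = p̄ − 3·√(p̄(1−p̄)/n) = 0.06578 − 3 × 0.01431 = 0.02284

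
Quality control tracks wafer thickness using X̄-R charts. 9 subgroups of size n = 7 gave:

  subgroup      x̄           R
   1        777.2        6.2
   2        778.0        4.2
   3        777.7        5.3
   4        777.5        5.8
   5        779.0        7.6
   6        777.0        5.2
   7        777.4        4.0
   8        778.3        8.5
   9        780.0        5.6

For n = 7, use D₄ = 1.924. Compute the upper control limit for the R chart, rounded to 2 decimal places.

R̄ = (6.2 + 4.2 + 5.3 + 5.8 + 7.6 + 5.2 + 4.0 + 8.5 + 5.6) / 9 = 52.4000 / 9 = 5.8222
UCL_R = D₄·R̄ = 1.924 × 5.8222 = 11.2020

11.20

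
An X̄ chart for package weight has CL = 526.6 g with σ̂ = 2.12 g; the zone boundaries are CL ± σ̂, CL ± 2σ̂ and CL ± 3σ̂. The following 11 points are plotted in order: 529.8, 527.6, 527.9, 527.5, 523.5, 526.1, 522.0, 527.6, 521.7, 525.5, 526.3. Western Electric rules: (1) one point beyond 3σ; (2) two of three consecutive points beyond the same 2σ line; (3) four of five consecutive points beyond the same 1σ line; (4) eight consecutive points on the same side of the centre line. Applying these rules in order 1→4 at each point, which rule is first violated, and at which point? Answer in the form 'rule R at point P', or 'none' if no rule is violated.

rule 2 at point 9

Zone of each point (C = within 1σ̂, B = 1σ̂–2σ̂, A = 2σ̂–3σ̂, * = beyond 3σ̂; sign = side of CL): 1:+B, 2:+C, 3:+C, 4:+C, 5:-B, 6:-C, 7:-A, 8:+C, 9:-A, 10:-C, 11:-C
Rule 2 (two of three consecutive points beyond the same 2σ limit) is satisfied at point 9.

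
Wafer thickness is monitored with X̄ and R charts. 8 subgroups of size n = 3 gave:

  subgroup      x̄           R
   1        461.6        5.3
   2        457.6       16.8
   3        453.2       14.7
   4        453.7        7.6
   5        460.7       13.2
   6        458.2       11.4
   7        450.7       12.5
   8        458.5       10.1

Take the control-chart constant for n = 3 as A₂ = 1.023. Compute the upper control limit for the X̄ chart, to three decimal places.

468.488

X̄̄ = (461.6 + 457.6 + 453.2 + 453.7 + 460.7 + 458.2 + 450.7 + 458.5) / 8 = 3654.2000 / 8 = 456.7750
R̄ = (5.3 + 16.8 + 14.7 + 7.6 + 13.2 + 11.4 + 12.5 + 10.1) / 8 = 91.6000 / 8 = 11.4500
UCL = X̄̄ + A₂·R̄ = 456.7750 + 1.023 × 11.4500 = 468.4883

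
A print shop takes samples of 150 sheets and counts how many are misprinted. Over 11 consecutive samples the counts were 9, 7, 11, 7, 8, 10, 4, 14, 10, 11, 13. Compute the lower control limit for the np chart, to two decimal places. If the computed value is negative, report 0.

0.53

p̄ = Σdᵢ / (k·n) = 104 / (11 × 150) = 0.06303
LCL = np̄ − 3·√(np̄(1−p̄)) = 9.4545 − 3 × 2.9763 = 0.5255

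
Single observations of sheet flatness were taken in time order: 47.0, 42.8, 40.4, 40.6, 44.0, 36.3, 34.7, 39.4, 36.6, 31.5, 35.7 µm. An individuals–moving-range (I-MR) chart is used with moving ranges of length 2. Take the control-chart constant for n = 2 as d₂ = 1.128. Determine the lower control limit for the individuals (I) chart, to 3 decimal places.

29.346

X̄ = (47.0 + 42.8 + 40.4 + 40.6 + 44.0 + 36.3 + 34.7 + 39.4 + 36.6 + 31.5 + 35.7) / 11 = 39.0000
Moving ranges: 4.2, 2.4, 0.2, 3.4, 7.7, 1.6, 4.7, 2.8, 5.1, 4.2; M̄R̄ = 36.3000 / 10 = 3.6300
LCL = X̄ − 3·M̄R̄/d₂ = 39.0000 − 3 × 3.6300 / 1.128 = 29.3457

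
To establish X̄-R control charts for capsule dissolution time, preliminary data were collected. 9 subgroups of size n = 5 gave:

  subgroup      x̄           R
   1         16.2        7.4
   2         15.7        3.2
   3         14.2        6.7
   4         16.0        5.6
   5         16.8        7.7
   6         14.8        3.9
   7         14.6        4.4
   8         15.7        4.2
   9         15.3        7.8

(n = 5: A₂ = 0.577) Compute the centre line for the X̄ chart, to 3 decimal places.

15.478

X̄̄ = (16.2 + 15.7 + 14.2 + 16.0 + 16.8 + 14.8 + 14.6 + 15.7 + 15.3) / 9 = 139.3000 / 9 = 15.4778
CL = X̄̄ = 15.4778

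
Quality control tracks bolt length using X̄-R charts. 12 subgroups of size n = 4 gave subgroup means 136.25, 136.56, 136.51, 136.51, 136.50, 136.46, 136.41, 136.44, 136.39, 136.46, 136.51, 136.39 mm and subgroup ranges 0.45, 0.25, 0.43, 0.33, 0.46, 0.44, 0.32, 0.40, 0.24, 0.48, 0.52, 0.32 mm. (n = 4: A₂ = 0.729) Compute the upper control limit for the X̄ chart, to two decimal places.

X̄̄ = (136.25 + 136.56 + 136.51 + 136.51 + 136.50 + 136.46 + 136.41 + 136.44 + 136.39 + 136.46 + 136.51 + 136.39) / 12 = 1637.3900 / 12 = 136.4492
R̄ = (0.45 + 0.25 + 0.43 + 0.33 + 0.46 + 0.44 + 0.32 + 0.40 + 0.24 + 0.48 + 0.52 + 0.32) / 12 = 4.6400 / 12 = 0.3867
UCL = X̄̄ + A₂·R̄ = 136.4492 + 0.729 × 0.3867 = 136.7310

136.73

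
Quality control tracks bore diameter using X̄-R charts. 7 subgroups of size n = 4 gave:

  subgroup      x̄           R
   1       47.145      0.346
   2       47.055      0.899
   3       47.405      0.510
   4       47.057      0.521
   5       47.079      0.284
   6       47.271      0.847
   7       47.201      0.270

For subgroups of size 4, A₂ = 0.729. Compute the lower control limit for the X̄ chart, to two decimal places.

X̄̄ = (47.145 + 47.055 + 47.405 + 47.057 + 47.079 + 47.271 + 47.201) / 7 = 330.2130 / 7 = 47.1733
R̄ = (0.346 + 0.899 + 0.510 + 0.521 + 0.284 + 0.847 + 0.270) / 7 = 3.6770 / 7 = 0.5253
LCL = X̄̄ − A₂·R̄ = 47.1733 − 0.729 × 0.5253 = 46.7904

46.79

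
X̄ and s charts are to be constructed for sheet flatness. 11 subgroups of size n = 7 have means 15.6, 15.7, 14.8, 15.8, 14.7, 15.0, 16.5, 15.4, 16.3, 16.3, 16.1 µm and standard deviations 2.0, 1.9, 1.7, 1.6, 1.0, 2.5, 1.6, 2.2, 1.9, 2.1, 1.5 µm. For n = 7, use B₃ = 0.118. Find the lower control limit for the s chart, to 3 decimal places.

s̄ = (2.0 + 1.9 + 1.7 + 1.6 + 1.0 + 2.5 + 1.6 + 2.2 + 1.9 + 2.1 + 1.5) / 11 = 1.8182
LCL_s = B₃·s̄ = 0.118 × 1.8182 = 0.2145

0.215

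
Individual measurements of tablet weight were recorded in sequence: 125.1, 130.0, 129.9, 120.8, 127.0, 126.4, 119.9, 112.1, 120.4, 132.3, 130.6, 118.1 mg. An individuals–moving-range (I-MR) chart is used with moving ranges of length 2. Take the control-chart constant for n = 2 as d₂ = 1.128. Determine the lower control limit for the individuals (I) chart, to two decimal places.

X̄ = (125.1 + 130.0 + 129.9 + 120.8 + 127.0 + 126.4 + 119.9 + 112.1 + 120.4 + 132.3 + 130.6 + 118.1) / 12 = 124.3833
Moving ranges: 4.9, 0.1, 9.1, 6.2, 0.6, 6.5, 7.8, 8.3, 11.9, 1.7, 12.5; M̄R̄ = 69.6000 / 11 = 6.3273
LCL = X̄ − 3·M̄R̄/d₂ = 124.3833 − 3 × 6.3273 / 1.128 = 107.5555

107.56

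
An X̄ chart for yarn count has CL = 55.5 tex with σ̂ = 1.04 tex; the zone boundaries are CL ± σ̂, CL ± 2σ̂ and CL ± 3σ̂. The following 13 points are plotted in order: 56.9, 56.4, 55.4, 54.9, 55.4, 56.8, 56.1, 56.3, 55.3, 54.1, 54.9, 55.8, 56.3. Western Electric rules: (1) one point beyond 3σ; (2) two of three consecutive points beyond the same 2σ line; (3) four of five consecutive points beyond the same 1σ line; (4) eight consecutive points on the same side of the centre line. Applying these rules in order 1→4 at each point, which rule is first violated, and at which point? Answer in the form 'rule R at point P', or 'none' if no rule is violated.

none

Zone of each point (C = within 1σ̂, B = 1σ̂–2σ̂, A = 2σ̂–3σ̂, * = beyond 3σ̂; sign = side of CL): 1:+B, 2:+C, 3:-C, 4:-C, 5:-C, 6:+B, 7:+C, 8:+C, 9:-C, 10:-B, 11:-C, 12:+C, 13:+C
No rule fires across all 13 points.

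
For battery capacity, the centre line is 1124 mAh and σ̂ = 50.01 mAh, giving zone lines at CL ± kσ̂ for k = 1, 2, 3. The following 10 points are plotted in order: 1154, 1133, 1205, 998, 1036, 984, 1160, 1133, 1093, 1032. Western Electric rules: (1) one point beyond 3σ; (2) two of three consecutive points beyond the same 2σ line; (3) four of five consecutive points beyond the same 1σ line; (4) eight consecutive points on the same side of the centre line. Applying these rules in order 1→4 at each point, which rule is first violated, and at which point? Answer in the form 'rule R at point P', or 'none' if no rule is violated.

Zone of each point (C = within 1σ̂, B = 1σ̂–2σ̂, A = 2σ̂–3σ̂, * = beyond 3σ̂; sign = side of CL): 1:+C, 2:+C, 3:+B, 4:-A, 5:-B, 6:-A, 7:+C, 8:+C, 9:-C, 10:-B
Rule 2 (two of three consecutive points beyond the same 2σ limit) is satisfied at point 6.

rule 2 at point 6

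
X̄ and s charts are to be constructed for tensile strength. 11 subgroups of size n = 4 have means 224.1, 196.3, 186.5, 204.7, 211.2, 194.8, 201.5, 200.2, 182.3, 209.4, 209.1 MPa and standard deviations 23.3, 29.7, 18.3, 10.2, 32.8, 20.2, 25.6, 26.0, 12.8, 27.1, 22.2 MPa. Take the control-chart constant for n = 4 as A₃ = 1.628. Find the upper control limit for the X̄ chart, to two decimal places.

X̄̄ = (224.1 + 196.3 + 186.5 + 204.7 + 211.2 + 194.8 + 201.5 + 200.2 + 182.3 + 209.4 + 209.1) / 11 = 201.8273
s̄ = (23.3 + 29.7 + 18.3 + 10.2 + 32.8 + 20.2 + 25.6 + 26.0 + 12.8 + 27.1 + 22.2) / 11 = 22.5636
UCL = X̄̄ + A₃·s̄ = 201.8273 + 1.628 × 22.5636 = 238.5609

238.56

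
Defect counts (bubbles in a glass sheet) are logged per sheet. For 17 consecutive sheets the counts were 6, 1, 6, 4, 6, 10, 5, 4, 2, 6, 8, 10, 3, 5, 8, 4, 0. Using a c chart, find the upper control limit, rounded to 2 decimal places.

12.00

c̄ = (6 + 1 + 6 + 4 + 6 + 10 + 5 + 4 + 2 + 6 + 8 + 10 + 3 + 5 + 8 + 4 + 0) / 17 = 88 / 17 = 5.1765
UCL = c̄ + 3√c̄ = 5.1765 + 3 × √5.1765 = 5.1765 + 3 × 2.2752 = 12.0020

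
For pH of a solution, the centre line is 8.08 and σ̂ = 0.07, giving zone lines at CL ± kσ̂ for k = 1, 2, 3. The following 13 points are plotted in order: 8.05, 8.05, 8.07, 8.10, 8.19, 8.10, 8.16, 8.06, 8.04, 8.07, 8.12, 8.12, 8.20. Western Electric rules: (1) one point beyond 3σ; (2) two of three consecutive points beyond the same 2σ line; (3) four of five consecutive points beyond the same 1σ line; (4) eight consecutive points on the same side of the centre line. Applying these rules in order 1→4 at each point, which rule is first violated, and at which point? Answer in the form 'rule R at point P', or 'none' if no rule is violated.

Zone of each point (C = within 1σ̂, B = 1σ̂–2σ̂, A = 2σ̂–3σ̂, * = beyond 3σ̂; sign = side of CL): 1:-C, 2:-C, 3:-C, 4:+C, 5:+B, 6:+C, 7:+B, 8:-C, 9:-C, 10:-C, 11:+C, 12:+C, 13:+B
No rule fires across all 13 points.

none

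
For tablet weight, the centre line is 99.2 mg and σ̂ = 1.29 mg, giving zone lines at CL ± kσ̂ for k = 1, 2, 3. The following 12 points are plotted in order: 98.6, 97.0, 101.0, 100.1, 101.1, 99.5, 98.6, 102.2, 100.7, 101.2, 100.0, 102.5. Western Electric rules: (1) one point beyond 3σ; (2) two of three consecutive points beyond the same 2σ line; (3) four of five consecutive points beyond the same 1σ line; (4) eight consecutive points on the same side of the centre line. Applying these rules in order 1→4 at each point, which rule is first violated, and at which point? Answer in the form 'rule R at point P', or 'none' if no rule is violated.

rule 3 at point 12

Zone of each point (C = within 1σ̂, B = 1σ̂–2σ̂, A = 2σ̂–3σ̂, * = beyond 3σ̂; sign = side of CL): 1:-C, 2:-B, 3:+B, 4:+C, 5:+B, 6:+C, 7:-C, 8:+A, 9:+B, 10:+B, 11:+C, 12:+A
Rule 3 (four of five consecutive points beyond the same 1σ limit) is satisfied at point 12.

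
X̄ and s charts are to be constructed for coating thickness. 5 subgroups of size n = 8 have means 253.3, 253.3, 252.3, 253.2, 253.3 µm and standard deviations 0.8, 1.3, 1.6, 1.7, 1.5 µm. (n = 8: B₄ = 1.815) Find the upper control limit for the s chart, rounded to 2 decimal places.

s̄ = (0.8 + 1.3 + 1.6 + 1.7 + 1.5) / 5 = 1.3800
UCL_s = B₄·s̄ = 1.815 × 1.3800 = 2.5047

2.50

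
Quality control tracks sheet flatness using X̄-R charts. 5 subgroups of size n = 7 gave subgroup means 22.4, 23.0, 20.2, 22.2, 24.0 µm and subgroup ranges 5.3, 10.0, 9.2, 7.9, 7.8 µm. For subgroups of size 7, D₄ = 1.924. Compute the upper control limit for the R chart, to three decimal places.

R̄ = (5.3 + 10.0 + 9.2 + 7.9 + 7.8) / 5 = 40.2000 / 5 = 8.0400
UCL_R = D₄·R̄ = 1.924 × 8.0400 = 15.4690

15.469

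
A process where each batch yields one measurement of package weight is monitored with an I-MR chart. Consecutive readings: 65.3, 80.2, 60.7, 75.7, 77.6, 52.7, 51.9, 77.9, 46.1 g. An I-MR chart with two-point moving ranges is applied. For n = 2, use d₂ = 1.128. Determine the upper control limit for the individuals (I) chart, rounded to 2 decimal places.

X̄ = (65.3 + 80.2 + 60.7 + 75.7 + 77.6 + 52.7 + 51.9 + 77.9 + 46.1) / 9 = 65.3444
Moving ranges: 14.9, 19.5, 15.0, 1.9, 24.9, 0.8, 26.0, 31.8; M̄R̄ = 134.8000 / 8 = 16.8500
UCL = X̄ + 3·M̄R̄/d₂ = 65.3444 + 3 × 16.8500 / 1.128 = 110.1583

110.16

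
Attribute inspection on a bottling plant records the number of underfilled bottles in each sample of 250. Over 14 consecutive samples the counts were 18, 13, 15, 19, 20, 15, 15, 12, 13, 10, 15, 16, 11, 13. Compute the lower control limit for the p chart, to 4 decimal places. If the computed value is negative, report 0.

0.0140

p̄ = Σdᵢ / (k·n) = 205 / (14 × 250) = 0.05857
LCL = p̄ − 3·√(p̄(1−p̄)/n) = 0.05857 − 3 × 0.01485 = 0.01402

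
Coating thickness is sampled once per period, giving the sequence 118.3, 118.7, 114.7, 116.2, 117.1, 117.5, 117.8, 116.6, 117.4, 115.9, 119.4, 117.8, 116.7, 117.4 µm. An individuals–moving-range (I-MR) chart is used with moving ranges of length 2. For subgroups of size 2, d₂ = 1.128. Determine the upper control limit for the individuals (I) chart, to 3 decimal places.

X̄ = (118.3 + 118.7 + 114.7 + 116.2 + 117.1 + 117.5 + 117.8 + 116.6 + 117.4 + 115.9 + 119.4 + 117.8 + 116.7 + 117.4) / 14 = 117.2500
Moving ranges: 0.4, 4.0, 1.5, 0.9, 0.4, 0.3, 1.2, 0.8, 1.5, 3.5, 1.6, 1.1, 0.7; M̄R̄ = 17.9000 / 13 = 1.3769
UCL = X̄ + 3·M̄R̄/d₂ = 117.2500 + 3 × 1.3769 / 1.128 = 120.9120

120.912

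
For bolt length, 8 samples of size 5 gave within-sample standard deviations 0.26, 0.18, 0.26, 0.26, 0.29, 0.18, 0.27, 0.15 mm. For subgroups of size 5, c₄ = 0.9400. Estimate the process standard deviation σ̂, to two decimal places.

s̄ = (0.26 + 0.18 + 0.26 + 0.26 + 0.29 + 0.18 + 0.27 + 0.15) / 8 = 0.2313
σ̂ = s̄ / c₄ = 0.2313 / 0.9400 = 0.2460

0.25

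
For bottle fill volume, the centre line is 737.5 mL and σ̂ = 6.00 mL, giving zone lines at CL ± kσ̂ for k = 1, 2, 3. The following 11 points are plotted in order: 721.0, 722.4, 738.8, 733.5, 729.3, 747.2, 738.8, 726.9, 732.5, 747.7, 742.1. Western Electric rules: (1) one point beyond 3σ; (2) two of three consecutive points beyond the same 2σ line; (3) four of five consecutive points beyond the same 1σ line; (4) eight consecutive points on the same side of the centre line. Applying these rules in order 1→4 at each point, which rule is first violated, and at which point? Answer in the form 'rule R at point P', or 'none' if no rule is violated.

Zone of each point (C = within 1σ̂, B = 1σ̂–2σ̂, A = 2σ̂–3σ̂, * = beyond 3σ̂; sign = side of CL): 1:-A, 2:-A, 3:+C, 4:-C, 5:-B, 6:+B, 7:+C, 8:-B, 9:-C, 10:+B, 11:+C
Rule 2 (two of three consecutive points beyond the same 2σ limit) is satisfied at point 2.

rule 2 at point 2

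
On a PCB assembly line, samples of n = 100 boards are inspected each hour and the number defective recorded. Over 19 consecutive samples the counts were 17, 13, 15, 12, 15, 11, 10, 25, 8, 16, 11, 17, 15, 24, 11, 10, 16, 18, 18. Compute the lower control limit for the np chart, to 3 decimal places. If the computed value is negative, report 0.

4.177

p̄ = Σdᵢ / (k·n) = 282 / (19 × 100) = 0.14842
LCL = np̄ − 3·√(np̄(1−p̄)) = 14.8421 − 3 × 3.5552 = 4.1766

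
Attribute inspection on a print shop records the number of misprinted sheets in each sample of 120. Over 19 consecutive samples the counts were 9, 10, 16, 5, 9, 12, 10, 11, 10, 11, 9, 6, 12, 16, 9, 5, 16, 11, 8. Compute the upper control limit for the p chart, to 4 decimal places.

0.1621

p̄ = Σdᵢ / (k·n) = 195 / (19 × 120) = 0.08553
UCL = p̄ + 3·√(p̄(1−p̄)/n) = 0.08553 + 3 × √(0.08553×0.91447/120) = 0.08553 + 3 × 0.02553 = 0.16212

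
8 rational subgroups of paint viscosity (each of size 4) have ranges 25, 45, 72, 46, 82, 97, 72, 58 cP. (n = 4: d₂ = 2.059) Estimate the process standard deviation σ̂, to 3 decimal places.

30.172

R̄ = (25 + 45 + 72 + 46 + 82 + 97 + 72 + 58) / 8 = 62.1250
σ̂ = R̄ / d₂ = 62.1250 / 2.059 = 30.1724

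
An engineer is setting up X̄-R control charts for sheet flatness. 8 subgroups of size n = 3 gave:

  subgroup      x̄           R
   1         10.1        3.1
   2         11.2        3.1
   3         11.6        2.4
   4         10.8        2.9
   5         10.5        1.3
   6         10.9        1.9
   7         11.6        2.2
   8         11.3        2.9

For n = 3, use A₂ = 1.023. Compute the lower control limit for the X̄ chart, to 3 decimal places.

8.468

X̄̄ = (10.1 + 11.2 + 11.6 + 10.8 + 10.5 + 10.9 + 11.6 + 11.3) / 8 = 88.0000 / 8 = 11.0000
R̄ = (3.1 + 3.1 + 2.4 + 2.9 + 1.3 + 1.9 + 2.2 + 2.9) / 8 = 19.8000 / 8 = 2.4750
LCL = X̄̄ − A₂·R̄ = 11.0000 − 1.023 × 2.4750 = 8.4681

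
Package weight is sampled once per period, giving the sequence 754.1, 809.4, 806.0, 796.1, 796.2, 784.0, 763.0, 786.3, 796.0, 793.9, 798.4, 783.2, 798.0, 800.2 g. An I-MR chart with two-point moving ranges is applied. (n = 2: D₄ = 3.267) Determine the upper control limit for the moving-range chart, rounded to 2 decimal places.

Moving ranges: 55.3, 3.4, 9.9, 0.1, 12.2, 21.0, 23.3, 9.7, 2.1, 4.5, 15.2, 14.8, 2.2; M̄R̄ = 173.7000 / 13 = 13.3615
UCL_MR = D₄·M̄R̄ = 3.267 × 13.3615 = 43.6521

43.65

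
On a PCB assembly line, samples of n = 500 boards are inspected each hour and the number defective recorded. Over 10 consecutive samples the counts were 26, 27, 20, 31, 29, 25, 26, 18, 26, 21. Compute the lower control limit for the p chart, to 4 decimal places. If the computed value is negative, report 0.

p̄ = Σdᵢ / (k·n) = 249 / (10 × 500) = 0.04980
LCL = p̄ − 3·√(p̄(1−p̄)/n) = 0.04980 − 3 × 0.00973 = 0.02062

0.0206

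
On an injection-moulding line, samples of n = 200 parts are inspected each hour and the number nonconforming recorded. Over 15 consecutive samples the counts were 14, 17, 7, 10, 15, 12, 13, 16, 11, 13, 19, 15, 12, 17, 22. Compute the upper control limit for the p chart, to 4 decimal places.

p̄ = Σdᵢ / (k·n) = 213 / (15 × 200) = 0.07100
UCL = p̄ + 3·√(p̄(1−p̄)/n) = 0.07100 + 3 × √(0.07100×0.92900/200) = 0.07100 + 3 × 0.01816 = 0.12548

0.1255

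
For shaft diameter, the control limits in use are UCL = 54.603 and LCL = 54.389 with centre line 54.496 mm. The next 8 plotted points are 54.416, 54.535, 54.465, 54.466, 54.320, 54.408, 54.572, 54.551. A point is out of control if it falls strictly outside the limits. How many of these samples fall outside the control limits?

Compare each point to [54.389, 54.603]: sample 5 = 54.320 < LCL.

1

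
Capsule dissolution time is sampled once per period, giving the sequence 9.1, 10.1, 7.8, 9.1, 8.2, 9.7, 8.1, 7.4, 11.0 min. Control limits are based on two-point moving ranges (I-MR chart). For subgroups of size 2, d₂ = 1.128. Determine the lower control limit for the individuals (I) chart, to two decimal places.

4.66

X̄ = (9.1 + 10.1 + 7.8 + 9.1 + 8.2 + 9.7 + 8.1 + 7.4 + 11.0) / 9 = 8.9444
Moving ranges: 1.0, 2.3, 1.3, 0.9, 1.5, 1.6, 0.7, 3.6; M̄R̄ = 12.9000 / 8 = 1.6125
LCL = X̄ − 3·M̄R̄/d₂ = 8.9444 − 3 × 1.6125 / 1.128 = 4.6559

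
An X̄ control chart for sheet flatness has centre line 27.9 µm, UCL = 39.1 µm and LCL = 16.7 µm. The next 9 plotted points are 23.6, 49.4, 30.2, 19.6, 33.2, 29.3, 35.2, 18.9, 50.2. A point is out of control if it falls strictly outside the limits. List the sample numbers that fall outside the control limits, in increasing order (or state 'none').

Compare each point to [16.7, 39.1]: sample 2 = 49.4 > UCL; sample 9 = 50.2 > UCL.

2, 9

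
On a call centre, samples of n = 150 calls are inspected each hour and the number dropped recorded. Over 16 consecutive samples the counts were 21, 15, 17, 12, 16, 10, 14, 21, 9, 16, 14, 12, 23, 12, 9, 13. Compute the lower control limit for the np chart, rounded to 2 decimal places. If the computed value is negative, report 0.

p̄ = Σdᵢ / (k·n) = 234 / (16 × 150) = 0.09750
LCL = np̄ − 3·√(np̄(1−p̄)) = 14.6250 − 3 × 3.6331 = 3.7258

3.73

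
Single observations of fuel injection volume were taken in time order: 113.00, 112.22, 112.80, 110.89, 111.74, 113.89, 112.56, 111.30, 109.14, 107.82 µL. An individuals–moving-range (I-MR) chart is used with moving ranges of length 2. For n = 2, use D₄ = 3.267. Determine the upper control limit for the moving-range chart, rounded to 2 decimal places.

Moving ranges: 0.78, 0.58, 1.91, 0.85, 2.15, 1.33, 1.26, 2.16, 1.32; M̄R̄ = 12.3400 / 9 = 1.3711
UCL_MR = D₄·M̄R̄ = 3.267 × 1.3711 = 4.4794

4.48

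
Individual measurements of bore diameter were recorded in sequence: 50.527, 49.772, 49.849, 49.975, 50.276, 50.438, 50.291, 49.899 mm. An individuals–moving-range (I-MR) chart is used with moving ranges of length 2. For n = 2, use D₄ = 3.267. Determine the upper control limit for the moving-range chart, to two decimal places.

Moving ranges: 0.755, 0.077, 0.126, 0.301, 0.162, 0.147, 0.392; M̄R̄ = 1.9600 / 7 = 0.2800
UCL_MR = D₄·M̄R̄ = 3.267 × 0.2800 = 0.9148

0.91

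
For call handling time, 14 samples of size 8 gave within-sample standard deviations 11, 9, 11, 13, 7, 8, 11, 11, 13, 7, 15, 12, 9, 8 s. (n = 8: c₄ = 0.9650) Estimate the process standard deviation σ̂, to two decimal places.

10.73

s̄ = (11 + 9 + 11 + 13 + 7 + 8 + 11 + 11 + 13 + 7 + 15 + 12 + 9 + 8) / 14 = 10.3571
σ̂ = s̄ / c₄ = 10.3571 / 0.9650 = 10.7328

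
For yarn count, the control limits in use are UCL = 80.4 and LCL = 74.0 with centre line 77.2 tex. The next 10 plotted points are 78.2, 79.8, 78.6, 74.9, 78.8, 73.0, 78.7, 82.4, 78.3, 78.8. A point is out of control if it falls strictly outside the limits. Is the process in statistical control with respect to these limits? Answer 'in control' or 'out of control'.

out of control

Compare each point to [74.0, 80.4]: sample 6 = 73.0 < LCL; sample 8 = 82.4 > UCL.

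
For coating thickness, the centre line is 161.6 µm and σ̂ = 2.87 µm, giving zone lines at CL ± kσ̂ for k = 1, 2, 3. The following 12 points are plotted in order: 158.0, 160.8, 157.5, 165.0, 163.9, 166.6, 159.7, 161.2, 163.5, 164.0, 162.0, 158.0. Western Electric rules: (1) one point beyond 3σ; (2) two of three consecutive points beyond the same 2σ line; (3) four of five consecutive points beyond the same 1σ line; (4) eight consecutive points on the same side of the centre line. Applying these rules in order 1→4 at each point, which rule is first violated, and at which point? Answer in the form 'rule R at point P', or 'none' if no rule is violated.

none

Zone of each point (C = within 1σ̂, B = 1σ̂–2σ̂, A = 2σ̂–3σ̂, * = beyond 3σ̂; sign = side of CL): 1:-B, 2:-C, 3:-B, 4:+B, 5:+C, 6:+B, 7:-C, 8:-C, 9:+C, 10:+C, 11:+C, 12:-B
No rule fires across all 12 points.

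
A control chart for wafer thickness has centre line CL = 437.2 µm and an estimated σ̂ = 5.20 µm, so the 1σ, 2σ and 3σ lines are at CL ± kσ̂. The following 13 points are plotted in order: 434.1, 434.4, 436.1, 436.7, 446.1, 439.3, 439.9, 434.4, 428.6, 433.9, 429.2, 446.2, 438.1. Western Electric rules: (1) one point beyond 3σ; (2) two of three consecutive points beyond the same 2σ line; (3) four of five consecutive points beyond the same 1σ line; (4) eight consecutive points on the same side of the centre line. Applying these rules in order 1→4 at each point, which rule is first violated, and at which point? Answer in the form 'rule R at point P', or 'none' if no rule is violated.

none

Zone of each point (C = within 1σ̂, B = 1σ̂–2σ̂, A = 2σ̂–3σ̂, * = beyond 3σ̂; sign = side of CL): 1:-C, 2:-C, 3:-C, 4:-C, 5:+B, 6:+C, 7:+C, 8:-C, 9:-B, 10:-C, 11:-B, 12:+B, 13:+C
No rule fires across all 13 points.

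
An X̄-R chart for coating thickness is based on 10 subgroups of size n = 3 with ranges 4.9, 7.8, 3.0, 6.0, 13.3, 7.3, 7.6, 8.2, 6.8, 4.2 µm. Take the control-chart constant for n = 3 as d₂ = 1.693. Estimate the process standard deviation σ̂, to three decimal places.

4.082

R̄ = (4.9 + 7.8 + 3.0 + 6.0 + 13.3 + 7.3 + 7.6 + 8.2 + 6.8 + 4.2) / 10 = 6.9100
σ̂ = R̄ / d₂ = 6.9100 / 1.693 = 4.0815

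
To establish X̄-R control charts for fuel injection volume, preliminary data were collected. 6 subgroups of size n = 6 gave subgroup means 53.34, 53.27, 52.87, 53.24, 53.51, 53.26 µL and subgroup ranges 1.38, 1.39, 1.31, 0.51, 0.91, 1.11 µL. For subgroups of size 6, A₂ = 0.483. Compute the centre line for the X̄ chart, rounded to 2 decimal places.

53.25

X̄̄ = (53.34 + 53.27 + 52.87 + 53.24 + 53.51 + 53.26) / 6 = 319.4900 / 6 = 53.2483
CL = X̄̄ = 53.2483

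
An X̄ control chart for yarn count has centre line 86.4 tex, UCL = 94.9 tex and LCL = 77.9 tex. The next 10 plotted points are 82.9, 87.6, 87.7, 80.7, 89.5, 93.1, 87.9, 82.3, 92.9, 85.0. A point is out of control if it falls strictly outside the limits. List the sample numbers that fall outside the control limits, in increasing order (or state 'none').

All 10 points lie within [77.9, 94.9].

none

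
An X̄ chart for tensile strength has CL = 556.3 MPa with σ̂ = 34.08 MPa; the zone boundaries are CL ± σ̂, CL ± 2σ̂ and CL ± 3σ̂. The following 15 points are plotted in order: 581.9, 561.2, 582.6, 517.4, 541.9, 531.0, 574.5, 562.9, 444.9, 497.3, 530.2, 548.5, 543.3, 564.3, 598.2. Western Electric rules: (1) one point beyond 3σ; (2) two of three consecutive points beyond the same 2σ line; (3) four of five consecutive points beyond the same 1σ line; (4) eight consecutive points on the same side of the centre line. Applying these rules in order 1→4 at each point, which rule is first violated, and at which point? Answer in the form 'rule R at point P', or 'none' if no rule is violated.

rule 1 at point 9

Zone of each point (C = within 1σ̂, B = 1σ̂–2σ̂, A = 2σ̂–3σ̂, * = beyond 3σ̂; sign = side of CL): 1:+C, 2:+C, 3:+C, 4:-B, 5:-C, 6:-C, 7:+C, 8:+C, 9:-*, 10:-B, 11:-C, 12:-C, 13:-C, 14:+C, 15:+B
Rule 1 (one point beyond the 3σ limits) is satisfied at point 9.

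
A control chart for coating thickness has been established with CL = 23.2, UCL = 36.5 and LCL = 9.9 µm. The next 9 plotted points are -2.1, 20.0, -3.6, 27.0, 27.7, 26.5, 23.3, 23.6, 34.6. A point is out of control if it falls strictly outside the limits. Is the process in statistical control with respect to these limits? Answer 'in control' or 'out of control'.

Compare each point to [9.9, 36.5]: sample 1 = -2.1 < LCL; sample 3 = -3.6 < LCL.

out of control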